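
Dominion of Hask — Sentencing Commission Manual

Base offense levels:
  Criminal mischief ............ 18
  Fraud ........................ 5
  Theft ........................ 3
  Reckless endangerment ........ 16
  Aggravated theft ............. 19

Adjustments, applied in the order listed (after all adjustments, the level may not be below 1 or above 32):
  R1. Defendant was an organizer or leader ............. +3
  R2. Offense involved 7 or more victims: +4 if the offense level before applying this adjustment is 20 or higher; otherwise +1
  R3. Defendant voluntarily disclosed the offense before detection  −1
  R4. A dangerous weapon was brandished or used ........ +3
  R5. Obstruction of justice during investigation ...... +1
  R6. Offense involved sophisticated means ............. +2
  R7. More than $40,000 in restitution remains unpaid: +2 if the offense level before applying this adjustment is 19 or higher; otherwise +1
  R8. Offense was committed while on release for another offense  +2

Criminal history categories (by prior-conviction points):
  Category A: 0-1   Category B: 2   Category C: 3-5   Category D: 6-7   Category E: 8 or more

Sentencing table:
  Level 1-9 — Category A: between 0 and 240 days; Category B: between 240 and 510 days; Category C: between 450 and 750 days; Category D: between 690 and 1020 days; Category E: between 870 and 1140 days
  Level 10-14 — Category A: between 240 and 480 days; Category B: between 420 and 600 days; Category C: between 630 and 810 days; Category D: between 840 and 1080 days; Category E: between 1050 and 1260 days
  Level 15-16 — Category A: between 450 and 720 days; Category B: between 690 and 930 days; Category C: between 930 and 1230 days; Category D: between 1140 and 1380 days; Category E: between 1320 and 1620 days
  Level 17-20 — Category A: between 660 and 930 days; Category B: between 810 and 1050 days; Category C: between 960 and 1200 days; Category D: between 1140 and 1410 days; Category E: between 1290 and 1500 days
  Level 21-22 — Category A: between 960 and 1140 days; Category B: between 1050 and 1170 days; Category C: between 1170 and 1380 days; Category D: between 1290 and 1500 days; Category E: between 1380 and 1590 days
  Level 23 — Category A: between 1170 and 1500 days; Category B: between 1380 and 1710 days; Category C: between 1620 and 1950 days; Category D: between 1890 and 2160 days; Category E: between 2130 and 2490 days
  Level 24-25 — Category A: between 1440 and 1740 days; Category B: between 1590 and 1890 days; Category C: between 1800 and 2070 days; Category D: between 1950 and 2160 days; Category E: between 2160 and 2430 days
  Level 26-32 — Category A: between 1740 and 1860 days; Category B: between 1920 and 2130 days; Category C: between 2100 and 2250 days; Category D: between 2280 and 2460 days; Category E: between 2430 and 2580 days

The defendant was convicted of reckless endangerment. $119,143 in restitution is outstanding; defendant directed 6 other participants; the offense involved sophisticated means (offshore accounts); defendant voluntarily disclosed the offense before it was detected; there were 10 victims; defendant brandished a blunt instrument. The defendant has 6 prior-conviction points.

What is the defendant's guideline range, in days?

Base offense level for reckless endangerment: 16.
R1 applies: 16 + 3 = 19.
R2 applies (level before this adjustment is 19 < 20, so +1): 19 + 1 = 20.
R3 applies: 20 − 1 = 19.
R4 applies: 19 + 3 = 22.
R5 does not apply.
R6 applies: 22 + 2 = 24.
R7 applies (level before this adjustment is 24 ≥ 19, so +2): 24 + 2 = 26.
Final offense level: 26.
Criminal history: 6 prior points → Category D (6-7).
Level 26 falls in the 26-32 band.
Grid: Level 26-32 × Category D = 2280-2460 days.

2280-2460 days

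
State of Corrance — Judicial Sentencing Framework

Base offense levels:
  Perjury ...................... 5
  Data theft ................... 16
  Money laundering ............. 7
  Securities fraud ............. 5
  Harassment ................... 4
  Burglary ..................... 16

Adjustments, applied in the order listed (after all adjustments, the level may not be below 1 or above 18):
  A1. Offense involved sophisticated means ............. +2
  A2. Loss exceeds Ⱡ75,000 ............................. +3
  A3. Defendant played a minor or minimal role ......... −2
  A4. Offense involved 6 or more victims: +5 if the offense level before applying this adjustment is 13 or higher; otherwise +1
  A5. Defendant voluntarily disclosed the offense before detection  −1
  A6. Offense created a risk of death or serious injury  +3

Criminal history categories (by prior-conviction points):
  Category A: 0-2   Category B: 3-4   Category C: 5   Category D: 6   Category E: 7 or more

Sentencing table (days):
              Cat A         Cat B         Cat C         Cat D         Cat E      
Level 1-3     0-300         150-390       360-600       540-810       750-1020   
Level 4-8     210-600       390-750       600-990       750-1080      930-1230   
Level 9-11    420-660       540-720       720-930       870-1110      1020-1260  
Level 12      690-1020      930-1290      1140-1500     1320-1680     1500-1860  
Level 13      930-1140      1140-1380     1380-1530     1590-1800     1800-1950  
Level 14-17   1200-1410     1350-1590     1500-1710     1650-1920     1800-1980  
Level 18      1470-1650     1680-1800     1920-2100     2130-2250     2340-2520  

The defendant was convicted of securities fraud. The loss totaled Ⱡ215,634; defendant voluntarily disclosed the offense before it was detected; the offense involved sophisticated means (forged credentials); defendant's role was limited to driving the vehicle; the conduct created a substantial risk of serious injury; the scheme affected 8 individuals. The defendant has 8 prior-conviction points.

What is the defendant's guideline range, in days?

Base offense level for securities fraud: 5.
A1 applies: 5 + 2 = 7.
A2 applies: 7 + 3 = 10.
A3 applies: 10 − 2 = 8.
A4 applies (level before this adjustment is 8 < 13, so +1): 8 + 1 = 9.
A5 applies: 9 − 1 = 8.
A6 applies: 8 + 3 = 11.
Final offense level: 11.
Criminal history: 8 prior points → Category E (7+).
Level 11 falls in the 9-11 band.
Grid: Level 9-11 × Category E = 1020-1260 days.

1020-1260 days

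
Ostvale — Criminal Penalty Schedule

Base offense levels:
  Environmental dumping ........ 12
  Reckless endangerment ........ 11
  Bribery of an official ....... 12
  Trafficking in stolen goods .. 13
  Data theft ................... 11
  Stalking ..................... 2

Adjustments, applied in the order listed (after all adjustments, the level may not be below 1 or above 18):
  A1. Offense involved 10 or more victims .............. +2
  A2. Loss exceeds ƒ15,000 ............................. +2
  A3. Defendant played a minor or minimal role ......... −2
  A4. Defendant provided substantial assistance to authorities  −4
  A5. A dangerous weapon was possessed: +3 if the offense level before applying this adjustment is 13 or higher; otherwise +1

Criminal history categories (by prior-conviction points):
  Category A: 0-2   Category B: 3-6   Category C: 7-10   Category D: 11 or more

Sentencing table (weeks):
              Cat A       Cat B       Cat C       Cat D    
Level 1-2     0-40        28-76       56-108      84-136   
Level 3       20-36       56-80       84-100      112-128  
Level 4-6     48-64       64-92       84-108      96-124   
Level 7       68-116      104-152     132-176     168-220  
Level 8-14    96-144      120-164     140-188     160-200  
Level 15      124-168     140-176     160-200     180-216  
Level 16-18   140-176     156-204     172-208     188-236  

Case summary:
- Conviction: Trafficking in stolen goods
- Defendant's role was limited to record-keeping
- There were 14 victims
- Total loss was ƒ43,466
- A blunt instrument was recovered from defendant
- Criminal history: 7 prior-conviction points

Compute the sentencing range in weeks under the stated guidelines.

Base offense level for trafficking in stolen goods: 13.
A1 applies: 13 + 2 = 15.
A2 applies: 15 + 2 = 17.
A3 applies: 17 − 2 = 15.
A5 applies (level before this adjustment is 15 ≥ 13, so +3): 15 + 3 = 18.
Final offense level: 18.
Criminal history: 7 prior points → Category C (7-10).
Level 18 falls in the 16-18 band.
Grid: Level 16-18 × Category C = 172-208 weeks.

172-208 weeks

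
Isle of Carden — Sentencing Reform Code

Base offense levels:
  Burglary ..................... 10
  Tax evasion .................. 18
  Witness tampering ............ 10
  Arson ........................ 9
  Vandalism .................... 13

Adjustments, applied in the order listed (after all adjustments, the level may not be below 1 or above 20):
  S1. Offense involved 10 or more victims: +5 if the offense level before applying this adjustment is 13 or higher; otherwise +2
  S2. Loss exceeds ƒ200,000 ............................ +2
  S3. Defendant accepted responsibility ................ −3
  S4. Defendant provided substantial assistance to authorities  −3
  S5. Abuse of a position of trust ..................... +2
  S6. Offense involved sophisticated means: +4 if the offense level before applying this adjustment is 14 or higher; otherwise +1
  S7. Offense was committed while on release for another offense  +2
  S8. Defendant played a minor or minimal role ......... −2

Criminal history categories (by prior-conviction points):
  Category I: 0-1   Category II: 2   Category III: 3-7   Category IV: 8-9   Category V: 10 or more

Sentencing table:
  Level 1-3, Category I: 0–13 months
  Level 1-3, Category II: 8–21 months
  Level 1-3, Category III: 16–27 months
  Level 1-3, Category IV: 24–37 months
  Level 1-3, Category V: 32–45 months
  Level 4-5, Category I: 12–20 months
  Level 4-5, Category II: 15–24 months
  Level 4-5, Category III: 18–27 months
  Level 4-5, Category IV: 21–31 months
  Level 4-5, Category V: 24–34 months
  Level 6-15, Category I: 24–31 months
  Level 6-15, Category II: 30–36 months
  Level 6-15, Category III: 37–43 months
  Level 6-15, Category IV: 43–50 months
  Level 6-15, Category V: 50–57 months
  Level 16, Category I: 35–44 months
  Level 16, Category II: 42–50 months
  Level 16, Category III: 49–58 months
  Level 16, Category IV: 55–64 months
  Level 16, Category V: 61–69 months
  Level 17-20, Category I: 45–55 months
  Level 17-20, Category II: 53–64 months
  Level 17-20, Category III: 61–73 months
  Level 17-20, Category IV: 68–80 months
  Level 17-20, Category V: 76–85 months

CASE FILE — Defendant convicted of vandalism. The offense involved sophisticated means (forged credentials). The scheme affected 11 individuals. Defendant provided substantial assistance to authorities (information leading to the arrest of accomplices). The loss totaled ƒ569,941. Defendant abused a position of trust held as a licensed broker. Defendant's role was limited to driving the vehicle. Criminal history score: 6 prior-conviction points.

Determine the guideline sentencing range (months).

Base offense level for vandalism: 13.
S1 applies (level before this adjustment is 13 ≥ 13, so +5): 13 + 5 = 18.
S2 applies: 18 + 2 = 20.
S3 does not apply.
S4 applies: 20 − 3 = 17.
S5 applies: 17 + 2 = 19.
S6 applies (level before this adjustment is 19 ≥ 14, so +4): 19 + 4 = 23.
S8 applies: 23 − 2 = 21.
Level 21 exceeds the maximum of 20; capped at 20.
Final offense level: 20.
Criminal history: 6 prior points → Category III (3-7).
Level 20 falls in the 17-20 band.
Grid: Level 17-20 × Category III = 61-73 months.

61-73 months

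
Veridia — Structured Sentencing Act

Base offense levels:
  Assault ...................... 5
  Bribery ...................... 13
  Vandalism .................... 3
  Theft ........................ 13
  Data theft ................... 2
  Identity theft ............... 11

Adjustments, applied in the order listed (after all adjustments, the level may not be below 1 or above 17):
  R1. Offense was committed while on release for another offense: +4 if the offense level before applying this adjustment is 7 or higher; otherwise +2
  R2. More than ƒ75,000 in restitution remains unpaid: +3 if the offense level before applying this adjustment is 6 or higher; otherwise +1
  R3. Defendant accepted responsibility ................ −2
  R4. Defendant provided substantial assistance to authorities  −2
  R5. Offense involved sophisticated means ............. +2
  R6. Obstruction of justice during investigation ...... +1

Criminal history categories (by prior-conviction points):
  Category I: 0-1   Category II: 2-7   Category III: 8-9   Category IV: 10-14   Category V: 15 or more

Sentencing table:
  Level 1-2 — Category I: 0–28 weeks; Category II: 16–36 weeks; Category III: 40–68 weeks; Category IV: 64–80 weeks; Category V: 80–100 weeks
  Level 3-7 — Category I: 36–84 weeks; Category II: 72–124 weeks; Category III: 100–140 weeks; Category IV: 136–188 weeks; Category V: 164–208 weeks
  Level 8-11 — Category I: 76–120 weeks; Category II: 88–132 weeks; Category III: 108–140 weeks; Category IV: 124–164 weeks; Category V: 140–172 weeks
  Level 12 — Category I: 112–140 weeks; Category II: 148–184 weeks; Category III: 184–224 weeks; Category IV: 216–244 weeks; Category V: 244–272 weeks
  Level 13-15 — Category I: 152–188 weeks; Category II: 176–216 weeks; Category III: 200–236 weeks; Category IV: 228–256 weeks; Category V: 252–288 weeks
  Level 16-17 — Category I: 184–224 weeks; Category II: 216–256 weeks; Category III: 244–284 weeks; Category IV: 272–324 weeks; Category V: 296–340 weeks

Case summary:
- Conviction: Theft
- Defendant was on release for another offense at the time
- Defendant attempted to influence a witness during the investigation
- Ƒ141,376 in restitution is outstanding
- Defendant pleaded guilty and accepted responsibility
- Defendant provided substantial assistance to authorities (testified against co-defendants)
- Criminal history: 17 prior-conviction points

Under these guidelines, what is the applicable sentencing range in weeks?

296-340 weeks

Base offense level for theft: 13.
R1 applies (level before this adjustment is 13 ≥ 7, so +4): 13 + 4 = 17.
R2 applies (level before this adjustment is 17 ≥ 6, so +3): 17 + 3 = 20.
R3 applies: 20 − 2 = 18.
R4 applies: 18 − 2 = 16.
R6 applies: 16 + 1 = 17.
Final offense level: 17.
Criminal history: 17 prior points → Category V (15+).
Level 17 falls in the 16-17 band.
Grid: Level 16-17 × Category V = 296-340 weeks.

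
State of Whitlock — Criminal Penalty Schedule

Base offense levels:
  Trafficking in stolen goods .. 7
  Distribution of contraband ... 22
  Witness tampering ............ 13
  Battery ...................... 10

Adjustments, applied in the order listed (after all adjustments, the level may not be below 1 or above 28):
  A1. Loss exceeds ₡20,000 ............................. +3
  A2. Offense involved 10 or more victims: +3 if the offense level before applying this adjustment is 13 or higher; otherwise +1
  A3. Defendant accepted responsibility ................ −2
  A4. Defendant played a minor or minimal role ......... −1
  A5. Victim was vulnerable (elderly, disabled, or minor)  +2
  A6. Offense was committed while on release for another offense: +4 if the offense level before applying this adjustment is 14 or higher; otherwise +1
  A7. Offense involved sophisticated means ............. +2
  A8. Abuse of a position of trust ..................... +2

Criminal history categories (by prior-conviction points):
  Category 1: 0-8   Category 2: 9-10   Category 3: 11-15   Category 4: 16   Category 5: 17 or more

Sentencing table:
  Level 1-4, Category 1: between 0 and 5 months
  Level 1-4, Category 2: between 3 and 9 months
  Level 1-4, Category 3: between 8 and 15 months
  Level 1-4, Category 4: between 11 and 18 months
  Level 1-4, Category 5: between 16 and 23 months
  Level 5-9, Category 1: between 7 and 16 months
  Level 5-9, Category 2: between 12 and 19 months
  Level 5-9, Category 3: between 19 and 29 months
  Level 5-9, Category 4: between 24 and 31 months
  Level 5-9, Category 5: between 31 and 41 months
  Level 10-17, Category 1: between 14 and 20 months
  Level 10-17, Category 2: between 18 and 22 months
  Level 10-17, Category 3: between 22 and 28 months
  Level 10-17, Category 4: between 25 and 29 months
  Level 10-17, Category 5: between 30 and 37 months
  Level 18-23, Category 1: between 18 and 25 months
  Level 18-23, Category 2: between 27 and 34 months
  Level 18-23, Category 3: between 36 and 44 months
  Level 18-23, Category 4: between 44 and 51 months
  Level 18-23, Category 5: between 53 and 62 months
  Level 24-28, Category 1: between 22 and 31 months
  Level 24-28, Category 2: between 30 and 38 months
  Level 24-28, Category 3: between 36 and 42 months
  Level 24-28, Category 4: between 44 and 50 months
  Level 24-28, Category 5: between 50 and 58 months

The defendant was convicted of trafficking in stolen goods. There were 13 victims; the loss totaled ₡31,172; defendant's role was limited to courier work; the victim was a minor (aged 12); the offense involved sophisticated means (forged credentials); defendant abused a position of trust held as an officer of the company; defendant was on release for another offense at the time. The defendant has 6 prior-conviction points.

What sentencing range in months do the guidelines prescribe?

14-20 months

Base offense level for trafficking in stolen goods: 7.
A1 applies: 7 + 3 = 10.
A2 applies (level before this adjustment is 10 < 13, so +1): 10 + 1 = 11.
A4 applies: 11 − 1 = 10.
A5 applies: 10 + 2 = 12.
A6 applies (level before this adjustment is 12 < 14, so +1): 12 + 1 = 13.
A7 applies: 13 + 2 = 15.
A8 applies: 15 + 2 = 17.
Final offense level: 17.
Criminal history: 6 prior points → Category 1 (0-8).
Level 17 falls in the 10-17 band.
Grid: Level 10-17 × Category 1 = 14-20 months.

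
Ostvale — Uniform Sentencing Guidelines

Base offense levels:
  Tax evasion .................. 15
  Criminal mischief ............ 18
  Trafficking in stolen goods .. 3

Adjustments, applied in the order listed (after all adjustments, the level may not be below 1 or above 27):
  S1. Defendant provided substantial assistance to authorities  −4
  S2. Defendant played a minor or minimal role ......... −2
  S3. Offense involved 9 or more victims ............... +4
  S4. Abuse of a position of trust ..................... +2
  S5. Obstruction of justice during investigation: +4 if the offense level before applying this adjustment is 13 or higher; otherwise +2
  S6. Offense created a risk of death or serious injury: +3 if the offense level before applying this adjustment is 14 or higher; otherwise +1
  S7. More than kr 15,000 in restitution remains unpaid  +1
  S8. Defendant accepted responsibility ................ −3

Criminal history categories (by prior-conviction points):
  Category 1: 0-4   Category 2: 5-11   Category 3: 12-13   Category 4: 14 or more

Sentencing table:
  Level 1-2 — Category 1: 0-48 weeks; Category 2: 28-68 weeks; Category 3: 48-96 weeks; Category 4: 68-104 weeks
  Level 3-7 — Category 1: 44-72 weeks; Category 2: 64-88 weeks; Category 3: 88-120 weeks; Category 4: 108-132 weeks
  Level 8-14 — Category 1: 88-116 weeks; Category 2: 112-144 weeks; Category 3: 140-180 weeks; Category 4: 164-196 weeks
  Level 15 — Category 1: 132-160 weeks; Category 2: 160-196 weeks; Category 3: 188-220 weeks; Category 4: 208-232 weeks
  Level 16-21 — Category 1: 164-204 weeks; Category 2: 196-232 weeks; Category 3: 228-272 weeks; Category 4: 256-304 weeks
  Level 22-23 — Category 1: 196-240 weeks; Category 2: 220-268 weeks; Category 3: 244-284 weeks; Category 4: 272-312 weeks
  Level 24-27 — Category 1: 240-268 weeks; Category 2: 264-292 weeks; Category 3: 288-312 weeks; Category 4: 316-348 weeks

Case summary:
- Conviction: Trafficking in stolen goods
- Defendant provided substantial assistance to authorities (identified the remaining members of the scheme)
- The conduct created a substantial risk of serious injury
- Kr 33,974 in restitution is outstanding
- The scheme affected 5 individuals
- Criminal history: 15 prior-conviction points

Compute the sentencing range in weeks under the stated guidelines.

68-104 weeks

Base offense level for trafficking in stolen goods: 3.
S1 applies: 3 − 4 = -1.
S2 does not apply.
S3 does not apply.
S5 does not apply.
S6 applies (level before this adjustment is -1 < 14, so +1): -1 + 1 = 0.
S7 applies: 0 + 1 = 1.
Final offense level: 1.
Criminal history: 15 prior points → Category 4 (14+).
Level 1 falls in the 1-2 band.
Grid: Level 1-2 × Category 4 = 68-104 weeks.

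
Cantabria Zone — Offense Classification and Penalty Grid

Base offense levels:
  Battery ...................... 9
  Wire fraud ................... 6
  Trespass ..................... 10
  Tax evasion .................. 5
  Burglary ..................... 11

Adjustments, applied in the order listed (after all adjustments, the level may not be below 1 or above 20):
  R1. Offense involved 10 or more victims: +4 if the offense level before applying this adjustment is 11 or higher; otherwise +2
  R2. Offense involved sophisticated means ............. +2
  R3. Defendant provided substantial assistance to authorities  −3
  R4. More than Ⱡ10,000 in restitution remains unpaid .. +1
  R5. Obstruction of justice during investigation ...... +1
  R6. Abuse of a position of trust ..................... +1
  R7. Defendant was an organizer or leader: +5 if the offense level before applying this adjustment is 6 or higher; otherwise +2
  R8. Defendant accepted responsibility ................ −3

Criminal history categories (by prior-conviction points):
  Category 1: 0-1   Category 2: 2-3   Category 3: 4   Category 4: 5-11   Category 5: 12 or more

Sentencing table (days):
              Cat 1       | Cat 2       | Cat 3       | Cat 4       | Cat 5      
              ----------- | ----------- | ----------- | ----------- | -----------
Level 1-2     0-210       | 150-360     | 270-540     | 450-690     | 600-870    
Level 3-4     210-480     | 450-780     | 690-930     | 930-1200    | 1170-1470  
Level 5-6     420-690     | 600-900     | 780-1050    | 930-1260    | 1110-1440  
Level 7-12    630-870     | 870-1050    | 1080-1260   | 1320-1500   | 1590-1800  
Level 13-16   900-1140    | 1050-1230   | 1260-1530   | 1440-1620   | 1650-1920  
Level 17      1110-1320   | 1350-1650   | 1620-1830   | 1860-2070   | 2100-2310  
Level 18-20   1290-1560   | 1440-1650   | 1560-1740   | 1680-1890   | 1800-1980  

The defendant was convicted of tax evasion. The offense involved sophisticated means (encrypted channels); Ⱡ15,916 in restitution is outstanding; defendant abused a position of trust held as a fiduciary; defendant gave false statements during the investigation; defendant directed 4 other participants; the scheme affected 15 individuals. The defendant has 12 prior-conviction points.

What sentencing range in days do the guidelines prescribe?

2100-2310 days

Base offense level for tax evasion: 5.
R1 applies (level before this adjustment is 5 < 11, so +2): 5 + 2 = 7.
R2 applies: 7 + 2 = 9.
R3 does not apply.
R4 applies: 9 + 1 = 10.
R5 applies: 10 + 1 = 11.
R6 applies: 11 + 1 = 12.
R7 applies (level before this adjustment is 12 ≥ 6, so +5): 12 + 5 = 17.
R8 does not apply.
Final offense level: 17.
Criminal history: 12 prior points → Category 5 (12+).
Level 17 falls in the 17 band.
Grid: Level 17 × Category 5 = 2100-2310 days.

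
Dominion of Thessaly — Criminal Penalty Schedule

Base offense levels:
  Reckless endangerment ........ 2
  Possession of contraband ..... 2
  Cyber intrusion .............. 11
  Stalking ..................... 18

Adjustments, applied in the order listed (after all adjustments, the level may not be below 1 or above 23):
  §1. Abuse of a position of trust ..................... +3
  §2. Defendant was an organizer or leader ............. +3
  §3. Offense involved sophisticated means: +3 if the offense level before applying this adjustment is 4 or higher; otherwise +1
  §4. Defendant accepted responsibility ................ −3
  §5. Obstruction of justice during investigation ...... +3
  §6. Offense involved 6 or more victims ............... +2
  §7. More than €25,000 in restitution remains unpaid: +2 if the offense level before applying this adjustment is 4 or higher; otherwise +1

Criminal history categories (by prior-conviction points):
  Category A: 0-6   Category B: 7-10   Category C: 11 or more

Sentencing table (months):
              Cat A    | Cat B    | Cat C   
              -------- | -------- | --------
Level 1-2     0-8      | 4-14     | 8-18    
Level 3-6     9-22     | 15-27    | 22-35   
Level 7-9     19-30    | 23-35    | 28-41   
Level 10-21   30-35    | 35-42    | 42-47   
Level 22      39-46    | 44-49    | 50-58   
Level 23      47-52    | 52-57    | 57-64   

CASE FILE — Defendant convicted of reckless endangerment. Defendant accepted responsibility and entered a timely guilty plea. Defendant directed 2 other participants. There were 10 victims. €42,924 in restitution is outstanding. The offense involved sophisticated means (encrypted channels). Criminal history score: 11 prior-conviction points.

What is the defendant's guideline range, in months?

Base offense level for reckless endangerment: 2.
§1 does not apply.
§2 applies: 2 + 3 = 5.
§3 applies (level before this adjustment is 5 ≥ 4, so +3): 5 + 3 = 8.
§4 applies: 8 − 3 = 5.
§5 does not apply.
§6 applies: 5 + 2 = 7.
§7 applies (level before this adjustment is 7 ≥ 4, so +2): 7 + 2 = 9.
Final offense level: 9.
Criminal history: 11 prior points → Category C (11+).
Level 9 falls in the 7-9 band.
Grid: Level 7-9 × Category C = 28-41 months.

28-41 months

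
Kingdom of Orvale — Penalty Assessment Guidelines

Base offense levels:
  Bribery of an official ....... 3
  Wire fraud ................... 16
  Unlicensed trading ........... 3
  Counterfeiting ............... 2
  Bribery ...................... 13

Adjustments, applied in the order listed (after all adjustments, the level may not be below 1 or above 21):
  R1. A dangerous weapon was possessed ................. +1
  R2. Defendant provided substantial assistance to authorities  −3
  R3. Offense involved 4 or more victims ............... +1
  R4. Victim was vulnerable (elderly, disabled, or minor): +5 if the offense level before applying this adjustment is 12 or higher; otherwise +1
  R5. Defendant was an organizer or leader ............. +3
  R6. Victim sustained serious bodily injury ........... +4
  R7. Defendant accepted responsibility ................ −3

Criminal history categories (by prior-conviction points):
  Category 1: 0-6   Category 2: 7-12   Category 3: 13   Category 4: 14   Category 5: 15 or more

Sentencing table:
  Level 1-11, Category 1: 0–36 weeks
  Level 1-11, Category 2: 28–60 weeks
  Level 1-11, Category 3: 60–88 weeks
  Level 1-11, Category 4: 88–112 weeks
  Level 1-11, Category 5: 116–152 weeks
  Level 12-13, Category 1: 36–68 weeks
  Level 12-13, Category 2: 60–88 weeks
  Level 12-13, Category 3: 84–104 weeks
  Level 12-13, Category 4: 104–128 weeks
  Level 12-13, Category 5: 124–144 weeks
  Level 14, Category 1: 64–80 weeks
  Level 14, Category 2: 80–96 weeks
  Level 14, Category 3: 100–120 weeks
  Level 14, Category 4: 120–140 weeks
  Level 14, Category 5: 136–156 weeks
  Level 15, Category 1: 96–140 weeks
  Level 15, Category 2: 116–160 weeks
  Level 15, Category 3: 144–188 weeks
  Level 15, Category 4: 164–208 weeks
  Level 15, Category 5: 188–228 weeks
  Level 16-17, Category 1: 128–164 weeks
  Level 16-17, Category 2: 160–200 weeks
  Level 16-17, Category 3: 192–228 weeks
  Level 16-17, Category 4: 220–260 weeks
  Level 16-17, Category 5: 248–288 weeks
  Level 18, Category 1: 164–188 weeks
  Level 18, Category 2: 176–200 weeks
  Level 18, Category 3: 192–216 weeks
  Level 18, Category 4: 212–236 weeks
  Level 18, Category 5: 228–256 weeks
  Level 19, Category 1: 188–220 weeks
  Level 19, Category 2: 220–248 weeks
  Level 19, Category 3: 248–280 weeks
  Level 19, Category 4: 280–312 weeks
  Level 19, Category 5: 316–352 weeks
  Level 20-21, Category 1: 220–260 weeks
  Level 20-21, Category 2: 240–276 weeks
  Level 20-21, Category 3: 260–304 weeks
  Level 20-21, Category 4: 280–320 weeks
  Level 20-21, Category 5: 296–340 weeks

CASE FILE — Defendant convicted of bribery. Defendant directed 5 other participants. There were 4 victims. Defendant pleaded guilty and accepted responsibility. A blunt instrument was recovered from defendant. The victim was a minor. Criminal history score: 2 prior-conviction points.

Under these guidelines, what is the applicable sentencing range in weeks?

220-260 weeks

Base offense level for bribery: 13.
R1 applies: 13 + 1 = 14.
R3 applies: 14 + 1 = 15.
R4 applies (level before this adjustment is 15 ≥ 12, so +5): 15 + 5 = 20.
R5 applies: 20 + 3 = 23.
R6 does not apply.
R7 applies: 23 − 3 = 20.
Final offense level: 20.
Criminal history: 2 prior points → Category 1 (0-6).
Level 20 falls in the 20-21 band.
Grid: Level 20-21 × Category 1 = 220-260 weeks.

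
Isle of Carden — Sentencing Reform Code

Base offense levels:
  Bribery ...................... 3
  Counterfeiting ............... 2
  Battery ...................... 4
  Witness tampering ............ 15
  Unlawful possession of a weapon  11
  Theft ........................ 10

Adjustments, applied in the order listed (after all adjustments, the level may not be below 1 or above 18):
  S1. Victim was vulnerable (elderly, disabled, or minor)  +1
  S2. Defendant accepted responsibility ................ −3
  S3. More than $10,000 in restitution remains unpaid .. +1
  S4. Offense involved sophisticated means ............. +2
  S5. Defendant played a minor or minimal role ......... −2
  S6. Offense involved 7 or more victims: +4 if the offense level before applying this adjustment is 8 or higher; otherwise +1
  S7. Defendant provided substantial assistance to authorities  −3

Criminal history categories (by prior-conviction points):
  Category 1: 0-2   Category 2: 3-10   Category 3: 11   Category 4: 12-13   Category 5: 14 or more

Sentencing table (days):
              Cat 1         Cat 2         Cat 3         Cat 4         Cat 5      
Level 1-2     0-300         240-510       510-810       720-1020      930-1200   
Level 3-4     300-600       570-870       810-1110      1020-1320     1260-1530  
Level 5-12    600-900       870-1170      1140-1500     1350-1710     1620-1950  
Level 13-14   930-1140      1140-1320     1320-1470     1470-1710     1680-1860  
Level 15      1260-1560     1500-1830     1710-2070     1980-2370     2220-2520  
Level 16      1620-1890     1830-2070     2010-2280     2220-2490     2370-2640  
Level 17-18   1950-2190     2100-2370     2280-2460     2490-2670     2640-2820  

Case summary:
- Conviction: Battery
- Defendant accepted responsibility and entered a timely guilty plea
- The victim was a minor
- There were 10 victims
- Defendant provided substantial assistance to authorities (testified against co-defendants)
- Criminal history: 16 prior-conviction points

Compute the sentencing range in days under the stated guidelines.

930-1200 days

Base offense level for battery: 4.
S1 applies: 4 + 1 = 5.
S2 applies: 5 − 3 = 2.
S3 does not apply.
S4 does not apply.
S5 does not apply.
S6 applies (level before this adjustment is 2 < 8, so +1): 2 + 1 = 3.
S7 applies: 3 − 3 = 0.
Level 0 is below the minimum of 1; floored at 1.
Final offense level: 1.
Criminal history: 16 prior points → Category 5 (14+).
Level 1 falls in the 1-2 band.
Grid: Level 1-2 × Category 5 = 930-1200 days.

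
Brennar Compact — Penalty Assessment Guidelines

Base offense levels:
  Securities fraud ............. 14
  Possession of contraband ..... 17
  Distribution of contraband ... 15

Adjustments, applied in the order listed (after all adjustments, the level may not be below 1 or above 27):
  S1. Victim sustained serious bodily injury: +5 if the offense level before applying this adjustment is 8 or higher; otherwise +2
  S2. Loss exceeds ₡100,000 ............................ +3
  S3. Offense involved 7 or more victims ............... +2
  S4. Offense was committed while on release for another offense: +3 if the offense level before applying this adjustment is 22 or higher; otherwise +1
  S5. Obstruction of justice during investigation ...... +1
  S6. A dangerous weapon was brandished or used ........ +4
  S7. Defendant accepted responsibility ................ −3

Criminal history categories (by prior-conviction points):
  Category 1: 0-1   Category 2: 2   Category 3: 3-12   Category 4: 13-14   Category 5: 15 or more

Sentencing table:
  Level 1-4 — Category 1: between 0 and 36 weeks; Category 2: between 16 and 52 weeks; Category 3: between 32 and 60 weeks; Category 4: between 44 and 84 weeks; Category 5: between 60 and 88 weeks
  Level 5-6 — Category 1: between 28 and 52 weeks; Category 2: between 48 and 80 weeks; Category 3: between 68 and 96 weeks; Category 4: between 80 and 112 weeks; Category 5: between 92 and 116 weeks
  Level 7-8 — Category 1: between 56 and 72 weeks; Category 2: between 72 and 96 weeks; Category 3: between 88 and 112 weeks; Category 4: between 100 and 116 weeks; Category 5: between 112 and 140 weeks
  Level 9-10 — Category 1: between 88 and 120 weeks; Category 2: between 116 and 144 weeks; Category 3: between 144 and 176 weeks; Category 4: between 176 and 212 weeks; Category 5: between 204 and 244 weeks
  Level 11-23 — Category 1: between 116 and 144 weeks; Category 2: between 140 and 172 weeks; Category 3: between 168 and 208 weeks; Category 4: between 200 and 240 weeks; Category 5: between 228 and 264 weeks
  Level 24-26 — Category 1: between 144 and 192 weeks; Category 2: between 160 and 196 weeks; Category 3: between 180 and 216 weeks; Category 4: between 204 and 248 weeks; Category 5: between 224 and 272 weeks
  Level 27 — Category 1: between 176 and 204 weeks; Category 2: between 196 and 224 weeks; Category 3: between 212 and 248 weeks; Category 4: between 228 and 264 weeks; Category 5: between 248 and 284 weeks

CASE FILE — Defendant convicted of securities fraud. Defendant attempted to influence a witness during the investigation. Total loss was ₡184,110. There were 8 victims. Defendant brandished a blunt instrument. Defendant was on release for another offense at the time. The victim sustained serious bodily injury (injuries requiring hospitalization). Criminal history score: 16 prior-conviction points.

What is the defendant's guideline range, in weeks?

Base offense level for securities fraud: 14.
S1 applies (level before this adjustment is 14 ≥ 8, so +5): 14 + 5 = 19.
S2 applies: 19 + 3 = 22.
S3 applies: 22 + 2 = 24.
S4 applies (level before this adjustment is 24 ≥ 22, so +3): 24 + 3 = 27.
S5 applies: 27 + 1 = 28.
S6 applies: 28 + 4 = 32.
S7 does not apply.
Level 32 exceeds the maximum of 27; capped at 27.
Final offense level: 27.
Criminal history: 16 prior points → Category 5 (15+).
Level 27 falls in the 27 band.
Grid: Level 27 × Category 5 = 248-284 weeks.

248-284 weeks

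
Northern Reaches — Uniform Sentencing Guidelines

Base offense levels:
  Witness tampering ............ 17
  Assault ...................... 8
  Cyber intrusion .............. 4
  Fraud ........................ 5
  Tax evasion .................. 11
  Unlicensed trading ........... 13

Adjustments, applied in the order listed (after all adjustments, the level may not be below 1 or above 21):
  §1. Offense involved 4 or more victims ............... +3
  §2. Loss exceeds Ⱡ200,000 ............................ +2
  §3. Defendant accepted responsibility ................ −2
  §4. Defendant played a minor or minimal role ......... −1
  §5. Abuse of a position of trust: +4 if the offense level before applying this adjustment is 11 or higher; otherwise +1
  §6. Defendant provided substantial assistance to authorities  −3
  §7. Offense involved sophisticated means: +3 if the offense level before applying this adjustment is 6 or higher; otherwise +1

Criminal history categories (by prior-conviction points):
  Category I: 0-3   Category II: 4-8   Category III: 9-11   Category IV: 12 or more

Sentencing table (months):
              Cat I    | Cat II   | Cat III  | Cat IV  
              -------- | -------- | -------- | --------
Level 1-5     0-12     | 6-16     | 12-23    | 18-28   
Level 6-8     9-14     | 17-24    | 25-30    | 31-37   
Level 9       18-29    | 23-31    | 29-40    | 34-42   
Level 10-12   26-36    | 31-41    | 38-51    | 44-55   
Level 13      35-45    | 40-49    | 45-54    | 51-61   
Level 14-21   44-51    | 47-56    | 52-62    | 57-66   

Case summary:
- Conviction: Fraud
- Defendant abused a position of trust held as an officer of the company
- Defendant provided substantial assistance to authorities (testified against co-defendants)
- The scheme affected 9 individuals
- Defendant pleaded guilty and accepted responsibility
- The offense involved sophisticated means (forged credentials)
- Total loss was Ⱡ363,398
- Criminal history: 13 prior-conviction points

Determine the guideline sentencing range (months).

34-42 months

Base offense level for fraud: 5.
§1 applies: 5 + 3 = 8.
§2 applies: 8 + 2 = 10.
§3 applies: 10 − 2 = 8.
§4 does not apply.
§5 applies (level before this adjustment is 8 < 11, so +1): 8 + 1 = 9.
§6 applies: 9 − 3 = 6.
§7 applies (level before this adjustment is 6 ≥ 6, so +3): 6 + 3 = 9.
Final offense level: 9.
Criminal history: 13 prior points → Category IV (12+).
Level 9 falls in the 9 band.
Grid: Level 9 × Category IV = 34-42 months.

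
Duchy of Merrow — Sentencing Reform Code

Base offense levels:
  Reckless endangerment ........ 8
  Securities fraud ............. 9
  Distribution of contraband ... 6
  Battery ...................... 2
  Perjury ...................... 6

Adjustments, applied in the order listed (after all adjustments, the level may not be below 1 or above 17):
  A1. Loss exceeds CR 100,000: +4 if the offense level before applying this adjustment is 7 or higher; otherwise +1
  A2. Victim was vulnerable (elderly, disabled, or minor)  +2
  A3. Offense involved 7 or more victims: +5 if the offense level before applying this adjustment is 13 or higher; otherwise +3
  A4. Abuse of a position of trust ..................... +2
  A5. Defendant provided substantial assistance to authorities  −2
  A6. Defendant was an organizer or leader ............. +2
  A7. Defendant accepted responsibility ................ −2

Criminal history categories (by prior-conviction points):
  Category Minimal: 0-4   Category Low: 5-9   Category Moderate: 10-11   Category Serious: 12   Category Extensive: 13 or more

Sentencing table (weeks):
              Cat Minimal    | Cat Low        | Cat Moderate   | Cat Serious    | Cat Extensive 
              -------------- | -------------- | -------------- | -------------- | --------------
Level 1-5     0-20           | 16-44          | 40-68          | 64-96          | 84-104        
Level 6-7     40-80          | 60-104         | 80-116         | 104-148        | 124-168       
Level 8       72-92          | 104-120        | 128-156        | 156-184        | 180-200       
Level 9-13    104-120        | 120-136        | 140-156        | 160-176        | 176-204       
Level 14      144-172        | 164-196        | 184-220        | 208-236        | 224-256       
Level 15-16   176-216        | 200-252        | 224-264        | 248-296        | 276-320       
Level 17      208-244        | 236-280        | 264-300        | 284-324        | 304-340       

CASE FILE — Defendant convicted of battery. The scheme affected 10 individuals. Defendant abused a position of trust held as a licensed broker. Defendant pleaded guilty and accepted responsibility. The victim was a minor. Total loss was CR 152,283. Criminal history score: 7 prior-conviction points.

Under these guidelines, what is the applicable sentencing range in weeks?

Base offense level for battery: 2.
A1 applies (level before this adjustment is 2 < 7, so +1): 2 + 1 = 3.
A2 applies: 3 + 2 = 5.
A3 applies (level before this adjustment is 5 < 13, so +3): 5 + 3 = 8.
A4 applies: 8 + 2 = 10.
A5 does not apply.
A6 does not apply.
A7 applies: 10 − 2 = 8.
Final offense level: 8.
Criminal history: 7 prior points → Category Low (5-9).
Level 8 falls in the 8 band.
Grid: Level 8 × Category Low = 104-120 weeks.

104-120 weeks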